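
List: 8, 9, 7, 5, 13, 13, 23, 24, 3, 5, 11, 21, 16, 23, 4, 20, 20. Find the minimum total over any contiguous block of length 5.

8 9 7 5 13 → sum 42
9 7 5 13 13 → sum 47
7 5 13 13 23 → sum 61
5 13 13 23 24 → sum 78
13 13 23 24 3 → sum 76
13 23 24 3 5 → sum 68
23 24 3 5 11 → sum 66
24 3 5 11 21 → sum 64
3 5 11 21 16 → sum 56
5 11 21 16 23 → sum 76
11 21 16 23 4 → sum 75
21 16 23 4 20 → sum 84
16 23 4 20 20 → sum 83
Minimum of these is 42.

42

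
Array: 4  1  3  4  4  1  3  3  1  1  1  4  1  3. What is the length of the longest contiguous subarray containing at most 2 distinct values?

add 4: window [4] (1 distinct), len 1
add 1: window [4, 1] (2 distinct), len 2
add 3: window [1, 3] (2 distinct), len 2
add 4: window [3, 4] (2 distinct), len 2
add 4: window [3, 4, 4] (2 distinct), len 3
add 1: window [4, 4, 1] (2 distinct), len 3
add 3: window [1, 3] (2 distinct), len 2
add 3: window [1, 3, 3] (2 distinct), len 3
add 1: window [1, 3, 3, 1] (2 distinct), len 4
add 1: window [1, 3, 3, 1, 1] (2 distinct), len 5
add 1: window [1, 3, 3, 1, 1, 1] (2 distinct), len 6
add 4: window [1, 1, 1, 4] (2 distinct), len 4
add 1: window [1, 1, 1, 4, 1] (2 distinct), len 5
add 3: window [1, 3] (2 distinct), len 2
Longest length with ≤2 distinct: 6.

6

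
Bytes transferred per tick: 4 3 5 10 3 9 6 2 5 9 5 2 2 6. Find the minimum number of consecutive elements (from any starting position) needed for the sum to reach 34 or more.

6

add 4: running sum 4 < 34
add 3: running sum 7 < 34
add 5: running sum 12 < 34
add 10: running sum 22 < 34
add 3: running sum 25 < 34
end 5: [4, 3, 5, 10, 3, 9] sum 34, len 6
end 6: [3, 5, 10, 3, 9, 6] sum 36, len 6
end 7: [5, 10, 3, 9, 6, 2] sum 35, len 6
end 8: [10, 3, 9, 6, 2, 5] sum 35, len 6
end 9: [3, 9, 6, 2, 5, 9] sum 34, len 6
end 10: [9, 6, 2, 5, 9, 5] sum 36, len 6
end 11: [9, 6, 2, 5, 9, 5, 2] sum 38, len 7
end 12: [9, 6, 2, 5, 9, 5, 2, 2] sum 40, len 8
end 13: [6, 2, 5, 9, 5, 2, 2, 6] sum 37, len 8
Shortest qualifying length: 6.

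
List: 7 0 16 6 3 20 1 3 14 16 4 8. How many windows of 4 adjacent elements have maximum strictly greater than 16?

(7, 0, 16, 6) → max 16
(0, 16, 6, 3) → max 16
(16, 6, 3, 20) → max 20  > 16 ✓
(6, 3, 20, 1) → max 20  > 16 ✓
(3, 20, 1, 3) → max 20  > 16 ✓
(20, 1, 3, 14) → max 20  > 16 ✓
(1, 3, 14, 16) → max 16
(3, 14, 16, 4) → max 16
(14, 16, 4, 8) → max 16
4 windows satisfy the condition.

4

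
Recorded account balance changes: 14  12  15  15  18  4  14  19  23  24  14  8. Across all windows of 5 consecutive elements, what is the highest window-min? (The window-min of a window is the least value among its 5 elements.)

14

Each size-5 window and its min:
(14, 12, 15, 15, 18) → min 12
(12, 15, 15, 18, 4) → min 4
(15, 15, 18, 4, 14) → min 4
(15, 18, 4, 14, 19) → min 4
(18, 4, 14, 19, 23) → min 4
(4, 14, 19, 23, 24) → min 4
(14, 19, 23, 24, 14) → min 14
(19, 23, 24, 14, 8) → min 8
Highest of these is 14.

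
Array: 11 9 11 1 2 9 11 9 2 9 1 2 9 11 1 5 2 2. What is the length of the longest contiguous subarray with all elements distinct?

[11] len 1
[11, 9] len 2
[9, 11] len 2
[9, 11, 1] len 3
[9, 11, 1, 2] len 4
[11, 1, 2, 9] len 4
[1, 2, 9, 11] len 4
[11, 9] len 2
[11, 9, 2] len 3
[2, 9] len 2
[2, 9, 1] len 3
[9, 1, 2] len 3
[1, 2, 9] len 3
[1, 2, 9, 11] len 4
[2, 9, 11, 1] len 4
[2, 9, 11, 1, 5] len 5
[9, 11, 1, 5, 2] len 5
[2] len 1
Longest all-distinct length: 5.

5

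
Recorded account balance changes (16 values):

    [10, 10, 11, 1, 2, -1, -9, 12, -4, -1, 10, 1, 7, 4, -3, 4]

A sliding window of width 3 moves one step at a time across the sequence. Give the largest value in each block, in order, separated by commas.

(10, 10, 11) → max 11
(10, 11, 1) → max 11
(11, 1, 2) → max 11
(1, 2, -1) → max 2
(2, -1, -9) → max 2
(-1, -9, 12) → max 12
(-9, 12, -4) → max 12
(12, -4, -1) → max 12
(-4, -1, 10) → max 10
(-1, 10, 1) → max 10
(10, 1, 7) → max 10
(1, 7, 4) → max 7
(7, 4, -3) → max 7
(4, -3, 4) → max 4

11, 11, 11, 2, 2, 12, 12, 12, 10, 10, 10, 7, 7, 4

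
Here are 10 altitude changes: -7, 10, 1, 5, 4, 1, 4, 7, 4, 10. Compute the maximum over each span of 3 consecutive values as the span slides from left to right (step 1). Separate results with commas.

10, 10, 5, 5, 4, 7, 7, 10

-7 10 1 → max 10
10 1 5 → max 10
1 5 4 → max 5
5 4 1 → max 5
4 1 4 → max 4
1 4 7 → max 7
4 7 4 → max 7
7 4 10 → max 10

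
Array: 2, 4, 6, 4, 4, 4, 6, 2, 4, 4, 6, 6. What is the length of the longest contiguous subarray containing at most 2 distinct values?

6

Extend right; when distinct count exceeds 2, shrink from the left:
add 2: window [2] (1 distinct), len 1
add 4: window [2, 4] (2 distinct), len 2
add 6: window [4, 6] (2 distinct), len 2
add 4: window [4, 6, 4] (2 distinct), len 3
add 4: window [4, 6, 4, 4] (2 distinct), len 4
add 4: window [4, 6, 4, 4, 4] (2 distinct), len 5
add 6: window [4, 6, 4, 4, 4, 6] (2 distinct), len 6
add 2: window [6, 2] (2 distinct), len 2
add 4: window [2, 4] (2 distinct), len 2
add 4: window [2, 4, 4] (2 distinct), len 3
add 6: window [4, 4, 6] (2 distinct), len 3
add 6: window [4, 4, 6, 6] (2 distinct), len 4
Longest length with ≤2 distinct: 6.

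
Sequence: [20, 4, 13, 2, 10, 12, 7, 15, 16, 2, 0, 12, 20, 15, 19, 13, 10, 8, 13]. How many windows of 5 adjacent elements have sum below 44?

2

[20, 4, 13, 2, 10] → sum 49
[4, 13, 2, 10, 12] → sum 41  < 44 ✓
[13, 2, 10, 12, 7] → sum 44
[2, 10, 12, 7, 15] → sum 46
[10, 12, 7, 15, 16] → sum 60
[12, 7, 15, 16, 2] → sum 52
[7, 15, 16, 2, 0] → sum 40  < 44 ✓
[15, 16, 2, 0, 12] → sum 45
[16, 2, 0, 12, 20] → sum 50
[2, 0, 12, 20, 15] → sum 49
[0, 12, 20, 15, 19] → sum 66
[12, 20, 15, 19, 13] → sum 79
[20, 15, 19, 13, 10] → sum 77
[15, 19, 13, 10, 8] → sum 65
[19, 13, 10, 8, 13] → sum 63
2 windows satisfy the condition.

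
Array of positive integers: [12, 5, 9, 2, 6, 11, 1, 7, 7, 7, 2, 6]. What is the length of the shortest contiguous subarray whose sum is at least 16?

add 12: running sum 12 < 16
end 1: [12, 5] sum 17, len 2
end 2: [12, 5, 9] sum 26, len 3
end 3: [5, 9, 2] sum 16, len 3
end 4: [9, 2, 6] sum 17, len 3
end 5: [6, 11] sum 17, len 2
end 6: [6, 11, 1] sum 18, len 3
end 7: [11, 1, 7] sum 19, len 3
end 8: [11, 1, 7, 7] sum 26, len 4
end 9: [7, 7, 7] sum 21, len 3
end 10: [7, 7, 2] sum 16, len 3
end 11: [7, 7, 2, 6] sum 22, len 4
Shortest qualifying length: 2.

2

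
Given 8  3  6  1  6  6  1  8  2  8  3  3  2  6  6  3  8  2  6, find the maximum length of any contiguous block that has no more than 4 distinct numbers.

12

[8] 1 distinct, len 1
[8, 3] 2 distinct, len 2
[8, 3, 6] 3 distinct, len 3
[8, 3, 6, 1] 4 distinct, len 4
[8, 3, 6, 1, 6] 4 distinct, len 5
[8, 3, 6, 1, 6, 6] 4 distinct, len 6
[8, 3, 6, 1, 6, 6, 1] 4 distinct, len 7
[8, 3, 6, 1, 6, 6, 1, 8] 4 distinct, len 8
[6, 1, 6, 6, 1, 8, 2] 4 distinct, len 7
[6, 1, 6, 6, 1, 8, 2, 8] 4 distinct, len 8
[1, 8, 2, 8, 3] 4 distinct, len 5
[1, 8, 2, 8, 3, 3] 4 distinct, len 6
[1, 8, 2, 8, 3, 3, 2] 4 distinct, len 7
[8, 2, 8, 3, 3, 2, 6] 4 distinct, len 7
[8, 2, 8, 3, 3, 2, 6, 6] 4 distinct, len 8
[8, 2, 8, 3, 3, 2, 6, 6, 3] 4 distinct, len 9
[8, 2, 8, 3, 3, 2, 6, 6, 3, 8] 4 distinct, len 10
[8, 2, 8, 3, 3, 2, 6, 6, 3, 8, 2] 4 distinct, len 11
[8, 2, 8, 3, 3, 2, 6, 6, 3, 8, 2, 6] 4 distinct, len 12
Longest length with ≤4 distinct: 12.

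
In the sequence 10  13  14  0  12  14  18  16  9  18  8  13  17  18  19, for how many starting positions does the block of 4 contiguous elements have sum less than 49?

(10, 13, 14, 0) → sum 37  < 49 ✓
(13, 14, 0, 12) → sum 39  < 49 ✓
(14, 0, 12, 14) → sum 40  < 49 ✓
(0, 12, 14, 18) → sum 44  < 49 ✓
(12, 14, 18, 16) → sum 60
(14, 18, 16, 9) → sum 57
(18, 16, 9, 18) → sum 61
(16, 9, 18, 8) → sum 51
(9, 18, 8, 13) → sum 48  < 49 ✓
(18, 8, 13, 17) → sum 56
(8, 13, 17, 18) → sum 56
(13, 17, 18, 19) → sum 67
5 windows satisfy the condition.

5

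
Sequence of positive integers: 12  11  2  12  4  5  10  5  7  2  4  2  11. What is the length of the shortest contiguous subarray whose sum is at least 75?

Extend right; whenever the sum reaches 75, record the length and shrink from the left:
add 12: running sum 12 < 75
add 11: running sum 23 < 75
add 2: running sum 25 < 75
add 12: running sum 37 < 75
add 4: running sum 41 < 75
add 5: running sum 46 < 75
add 10: running sum 56 < 75
add 5: running sum 61 < 75
add 7: running sum 68 < 75
add 2: running sum 70 < 75
add 4: running sum 74 < 75
add 2: shortest ending here [12, 11, 2, 12, 4, 5, 10, 5, 7, 2, 4, 2] sum 76, len 12
add 11: shortest ending here [11, 2, 12, 4, 5, 10, 5, 7, 2, 4, 2, 11] sum 75, len 12
Shortest qualifying length: 12.

12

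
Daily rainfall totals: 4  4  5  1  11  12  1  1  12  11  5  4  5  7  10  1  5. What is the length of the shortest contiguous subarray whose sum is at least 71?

add 4: running sum 4 < 71
add 4: running sum 8 < 71
add 5: running sum 13 < 71
add 1: running sum 14 < 71
add 11: running sum 25 < 71
add 12: running sum 37 < 71
add 1: running sum 38 < 71
add 1: running sum 39 < 71
add 12: running sum 51 < 71
add 11: running sum 62 < 71
add 5: running sum 67 < 71
end 11: [4, 4, 5, 1, 11, 12, 1, 1, 12, 11, 5, 4] sum 71, len 12
end 12: [4, 5, 1, 11, 12, 1, 1, 12, 11, 5, 4, 5] sum 72, len 12
end 13: [5, 1, 11, 12, 1, 1, 12, 11, 5, 4, 5, 7] sum 75, len 12
end 14: [11, 12, 1, 1, 12, 11, 5, 4, 5, 7, 10] sum 79, len 11
end 15: [11, 12, 1, 1, 12, 11, 5, 4, 5, 7, 10, 1] sum 80, len 12
end 16: [12, 1, 1, 12, 11, 5, 4, 5, 7, 10, 1, 5] sum 74, len 12
Shortest qualifying length: 11.

11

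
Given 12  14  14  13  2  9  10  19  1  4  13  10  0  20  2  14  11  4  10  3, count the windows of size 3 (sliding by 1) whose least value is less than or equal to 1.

(12, 14, 14) → min 12
(14, 14, 13) → min 13
(14, 13, 2) → min 2
(13, 2, 9) → min 2
(2, 9, 10) → min 2
(9, 10, 19) → min 9
(10, 19, 1) → min 1  ≤ 1 ✓
(19, 1, 4) → min 1  ≤ 1 ✓
(1, 4, 13) → min 1  ≤ 1 ✓
(4, 13, 10) → min 4
(13, 10, 0) → min 0  ≤ 1 ✓
(10, 0, 20) → min 0  ≤ 1 ✓
(0, 20, 2) → min 0  ≤ 1 ✓
(20, 2, 14) → min 2
(2, 14, 11) → min 2
(14, 11, 4) → min 4
(11, 4, 10) → min 4
(4, 10, 3) → min 3
6 windows satisfy the condition.

6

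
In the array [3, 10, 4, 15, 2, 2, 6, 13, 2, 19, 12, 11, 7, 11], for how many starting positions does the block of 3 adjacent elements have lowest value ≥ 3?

5

3 10 4 → min 3  ≥ 3 ✓
10 4 15 → min 4  ≥ 3 ✓
4 15 2 → min 2
15 2 2 → min 2
2 2 6 → min 2
2 6 13 → min 2
6 13 2 → min 2
13 2 19 → min 2
2 19 12 → min 2
19 12 11 → min 11  ≥ 3 ✓
12 11 7 → min 7  ≥ 3 ✓
11 7 11 → min 7  ≥ 3 ✓
5 windows satisfy the condition.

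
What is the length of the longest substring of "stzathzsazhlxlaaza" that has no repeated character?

6

[s] len 1
[s, t] len 2
[s, t, z] len 3
[s, t, z, a] len 4
[z, a, t] len 3
[z, a, t, h] len 4
[a, t, h, z] len 4
[a, t, h, z, s] len 5
[t, h, z, s, a] len 5
[s, a, z] len 3
[s, a, z, h] len 4
[s, a, z, h, l] len 5
[s, a, z, h, l, x] len 6
[x, l] len 2
[x, l, a] len 3
[a] len 1
[a, z] len 2
[z, a] len 2
Longest all-distinct length: 6.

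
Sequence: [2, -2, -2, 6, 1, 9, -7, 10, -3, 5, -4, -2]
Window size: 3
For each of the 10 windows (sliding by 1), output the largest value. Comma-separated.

2, 6, 6, 9, 9, 10, 10, 10, 5, 5

2 -2 -2 → max 2
-2 -2 6 → max 6
-2 6 1 → max 6
6 1 9 → max 9
1 9 -7 → max 9
9 -7 10 → max 10
-7 10 -3 → max 10
10 -3 5 → max 10
-3 5 -4 → max 5
5 -4 -2 → max 5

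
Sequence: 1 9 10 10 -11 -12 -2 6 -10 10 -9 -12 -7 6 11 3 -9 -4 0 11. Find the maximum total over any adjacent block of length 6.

1 9 10 10 -11 -12 → sum 7
9 10 10 -11 -12 -2 → sum 4
10 10 -11 -12 -2 6 → sum 1
10 -11 -12 -2 6 -10 → sum -19
-11 -12 -2 6 -10 10 → sum -19
-12 -2 6 -10 10 -9 → sum -17
-2 6 -10 10 -9 -12 → sum -17
6 -10 10 -9 -12 -7 → sum -22
-10 10 -9 -12 -7 6 → sum -22
10 -9 -12 -7 6 11 → sum -1
-9 -12 -7 6 11 3 → sum -8
-12 -7 6 11 3 -9 → sum -8
-7 6 11 3 -9 -4 → sum 0
6 11 3 -9 -4 0 → sum 7
11 3 -9 -4 0 11 → sum 12
Maximum of these is 12.

12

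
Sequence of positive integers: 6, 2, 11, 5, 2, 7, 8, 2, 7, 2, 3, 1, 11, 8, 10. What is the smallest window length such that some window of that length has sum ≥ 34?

6

add 6: running sum 6 < 34
add 2: running sum 8 < 34
add 11: running sum 19 < 34
add 5: running sum 24 < 34
add 2: running sum 26 < 34
add 7: running sum 33 < 34
add 8: shortest ending here [2, 11, 5, 2, 7, 8] sum 35, len 6
add 2: shortest ending here [11, 5, 2, 7, 8, 2] sum 35, len 6
add 7: shortest ending here [11, 5, 2, 7, 8, 2, 7] sum 42, len 7
add 2: shortest ending here [11, 5, 2, 7, 8, 2, 7, 2] sum 44, len 8
add 3: shortest ending here [5, 2, 7, 8, 2, 7, 2, 3] sum 36, len 8
add 1: shortest ending here [5, 2, 7, 8, 2, 7, 2, 3, 1] sum 37, len 9
add 11: shortest ending here [8, 2, 7, 2, 3, 1, 11] sum 34, len 7
add 8: shortest ending here [2, 7, 2, 3, 1, 11, 8] sum 34, len 7
add 10: shortest ending here [2, 3, 1, 11, 8, 10] sum 35, len 6
Shortest qualifying length: 6.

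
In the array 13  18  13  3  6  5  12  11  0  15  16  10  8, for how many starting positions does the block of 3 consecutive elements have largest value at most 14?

13 18 13 → max 18
18 13 3 → max 18
13 3 6 → max 13  ≤ 14 ✓
3 6 5 → max 6  ≤ 14 ✓
6 5 12 → max 12  ≤ 14 ✓
5 12 11 → max 12  ≤ 14 ✓
12 11 0 → max 12  ≤ 14 ✓
11 0 15 → max 15
0 15 16 → max 16
15 16 10 → max 16
16 10 8 → max 16
5 windows satisfy the condition.

5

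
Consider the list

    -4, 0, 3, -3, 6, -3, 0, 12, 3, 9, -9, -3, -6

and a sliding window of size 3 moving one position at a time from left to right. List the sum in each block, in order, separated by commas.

-1, 0, 6, 0, 3, 9, 15, 24, 3, -3, -18

-4 0 3 → sum -1
0 3 -3 → sum 0
3 -3 6 → sum 6
-3 6 -3 → sum 0
6 -3 0 → sum 3
-3 0 12 → sum 9
0 12 3 → sum 15
12 3 9 → sum 24
3 9 -9 → sum 3
9 -9 -3 → sum -3
-9 -3 -6 → sum -18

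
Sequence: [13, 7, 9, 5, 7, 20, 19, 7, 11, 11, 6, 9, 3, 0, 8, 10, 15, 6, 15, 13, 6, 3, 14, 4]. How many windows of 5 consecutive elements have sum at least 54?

8

[13, 7, 9, 5, 7] → sum 41
[7, 9, 5, 7, 20] → sum 48
[9, 5, 7, 20, 19] → sum 60  ≥ 54 ✓
[5, 7, 20, 19, 7] → sum 58  ≥ 54 ✓
[7, 20, 19, 7, 11] → sum 64  ≥ 54 ✓
[20, 19, 7, 11, 11] → sum 68  ≥ 54 ✓
[19, 7, 11, 11, 6] → sum 54  ≥ 54 ✓
[7, 11, 11, 6, 9] → sum 44
[11, 11, 6, 9, 3] → sum 40
[11, 6, 9, 3, 0] → sum 29
[6, 9, 3, 0, 8] → sum 26
[9, 3, 0, 8, 10] → sum 30
[3, 0, 8, 10, 15] → sum 36
[0, 8, 10, 15, 6] → sum 39
[8, 10, 15, 6, 15] → sum 54  ≥ 54 ✓
[10, 15, 6, 15, 13] → sum 59  ≥ 54 ✓
[15, 6, 15, 13, 6] → sum 55  ≥ 54 ✓
[6, 15, 13, 6, 3] → sum 43
[15, 13, 6, 3, 14] → sum 51
[13, 6, 3, 14, 4] → sum 40
8 windows satisfy the condition.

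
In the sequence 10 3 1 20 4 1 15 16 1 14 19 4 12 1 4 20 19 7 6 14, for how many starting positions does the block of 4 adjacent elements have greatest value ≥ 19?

13

10 3 1 20 → max 20  ≥ 19 ✓
3 1 20 4 → max 20  ≥ 19 ✓
1 20 4 1 → max 20  ≥ 19 ✓
20 4 1 15 → max 20  ≥ 19 ✓
4 1 15 16 → max 16
1 15 16 1 → max 16
15 16 1 14 → max 16
16 1 14 19 → max 19  ≥ 19 ✓
1 14 19 4 → max 19  ≥ 19 ✓
14 19 4 12 → max 19  ≥ 19 ✓
19 4 12 1 → max 19  ≥ 19 ✓
4 12 1 4 → max 12
12 1 4 20 → max 20  ≥ 19 ✓
1 4 20 19 → max 20  ≥ 19 ✓
4 20 19 7 → max 20  ≥ 19 ✓
20 19 7 6 → max 20  ≥ 19 ✓
19 7 6 14 → max 19  ≥ 19 ✓
13 windows satisfy the condition.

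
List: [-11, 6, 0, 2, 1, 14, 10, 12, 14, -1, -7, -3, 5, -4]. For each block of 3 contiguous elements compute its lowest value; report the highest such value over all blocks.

Window mins for each of the 12 positions:
[-11, 6, 0] → min -11
[6, 0, 2] → min 0
[0, 2, 1] → min 0
[2, 1, 14] → min 1
[1, 14, 10] → min 1
[14, 10, 12] → min 10
[10, 12, 14] → min 10
[12, 14, -1] → min -1
[14, -1, -7] → min -7
[-1, -7, -3] → min -7
[-7, -3, 5] → min -7
[-3, 5, -4] → min -4
Highest of these is 10.

10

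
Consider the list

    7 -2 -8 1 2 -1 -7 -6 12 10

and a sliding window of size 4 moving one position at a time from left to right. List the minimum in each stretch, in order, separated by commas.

-8, -8, -8, -7, -7, -7, -7

(7, -2, -8, 1) → min -8
(-2, -8, 1, 2) → min -8
(-8, 1, 2, -1) → min -8
(1, 2, -1, -7) → min -7
(2, -1, -7, -6) → min -7
(-1, -7, -6, 12) → min -7
(-7, -6, 12, 10) → min -7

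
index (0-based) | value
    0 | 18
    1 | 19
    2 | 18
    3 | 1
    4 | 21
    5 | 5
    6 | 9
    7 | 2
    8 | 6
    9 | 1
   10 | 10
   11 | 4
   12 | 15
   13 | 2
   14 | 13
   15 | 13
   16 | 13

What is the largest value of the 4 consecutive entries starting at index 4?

21

Elements at indices 4..7: 21, 5, 9, 2
max(21, 5, 9, 2) = 21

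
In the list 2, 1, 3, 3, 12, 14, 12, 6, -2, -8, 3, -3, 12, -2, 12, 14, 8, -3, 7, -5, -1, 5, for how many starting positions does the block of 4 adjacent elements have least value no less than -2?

(2, 1, 3, 3) → min 1  ≥ -2 ✓
(1, 3, 3, 12) → min 1  ≥ -2 ✓
(3, 3, 12, 14) → min 3  ≥ -2 ✓
(3, 12, 14, 12) → min 3  ≥ -2 ✓
(12, 14, 12, 6) → min 6  ≥ -2 ✓
(14, 12, 6, -2) → min -2  ≥ -2 ✓
(12, 6, -2, -8) → min -8
(6, -2, -8, 3) → min -8
(-2, -8, 3, -3) → min -8
(-8, 3, -3, 12) → min -8
(3, -3, 12, -2) → min -3
(-3, 12, -2, 12) → min -3
(12, -2, 12, 14) → min -2  ≥ -2 ✓
(-2, 12, 14, 8) → min -2  ≥ -2 ✓
(12, 14, 8, -3) → min -3
(14, 8, -3, 7) → min -3
(8, -3, 7, -5) → min -5
(-3, 7, -5, -1) → min -5
(7, -5, -1, 5) → min -5
8 windows satisfy the condition.

8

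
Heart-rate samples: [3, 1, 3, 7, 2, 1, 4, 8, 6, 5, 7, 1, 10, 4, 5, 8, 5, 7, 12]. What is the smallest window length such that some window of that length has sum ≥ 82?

13

add 3: running sum 3 < 82
add 1: running sum 4 < 82
add 3: running sum 7 < 82
add 7: running sum 14 < 82
add 2: running sum 16 < 82
add 1: running sum 17 < 82
add 4: running sum 21 < 82
add 8: running sum 29 < 82
add 6: running sum 35 < 82
add 5: running sum 40 < 82
add 7: running sum 47 < 82
add 1: running sum 48 < 82
add 10: running sum 58 < 82
add 4: running sum 62 < 82
add 5: running sum 67 < 82
add 8: running sum 75 < 82
add 5: running sum 80 < 82
end 17: [3, 7, 2, 1, 4, 8, 6, 5, 7, 1, 10, 4, 5, 8, 5, 7] sum 83, len 16
end 18: [4, 8, 6, 5, 7, 1, 10, 4, 5, 8, 5, 7, 12] sum 82, len 13
Shortest qualifying length: 13.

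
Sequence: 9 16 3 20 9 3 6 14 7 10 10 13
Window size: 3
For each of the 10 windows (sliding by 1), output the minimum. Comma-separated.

3, 3, 3, 3, 3, 3, 6, 7, 7, 10

[9, 16, 3] → min 3
[16, 3, 20] → min 3
[3, 20, 9] → min 3
[20, 9, 3] → min 3
[9, 3, 6] → min 3
[3, 6, 14] → min 3
[6, 14, 7] → min 6
[14, 7, 10] → min 7
[7, 10, 10] → min 7
[10, 10, 13] → min 10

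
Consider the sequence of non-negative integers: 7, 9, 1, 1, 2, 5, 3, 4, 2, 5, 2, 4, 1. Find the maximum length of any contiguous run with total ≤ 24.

8

Extend to the right; shrink from the left whenever the sum exceeds 24:
[7] sum 7 len 1
[7, 9] sum 16 len 2
[7, 9, 1] sum 17 len 3
[7, 9, 1, 1] sum 18 len 4
[7, 9, 1, 1, 2] sum 20 len 5
[9, 1, 1, 2, 5] sum 18 len 5
[9, 1, 1, 2, 5, 3] sum 21 len 6
[1, 1, 2, 5, 3, 4] sum 16 len 6
[1, 1, 2, 5, 3, 4, 2] sum 18 len 7
[1, 1, 2, 5, 3, 4, 2, 5] sum 23 len 8
[1, 2, 5, 3, 4, 2, 5, 2] sum 24 len 8
[3, 4, 2, 5, 2, 4] sum 20 len 6
[3, 4, 2, 5, 2, 4, 1] sum 21 len 7
Longest length seen: 8.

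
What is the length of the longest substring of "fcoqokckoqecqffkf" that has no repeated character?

add f: [f] len 1
add c: [f, c] len 2
add o: [f, c, o] len 3
add q: [f, c, o, q] len 4
add o (repeat o, move left end past it): [q, o] len 2
add k: [q, o, k] len 3
add c: [q, o, k, c] len 4
add k (repeat k, move left end past it): [c, k] len 2
add o: [c, k, o] len 3
add q: [c, k, o, q] len 4
add e: [c, k, o, q, e] len 5
add c (repeat c, move left end past it): [k, o, q, e, c] len 5
add q (repeat q, move left end past it): [e, c, q] len 3
add f: [e, c, q, f] len 4
add f (repeat f, move left end past it): [f] len 1
add k: [f, k] len 2
add f (repeat f, move left end past it): [k, f] len 2
Longest all-distinct length: 5.

5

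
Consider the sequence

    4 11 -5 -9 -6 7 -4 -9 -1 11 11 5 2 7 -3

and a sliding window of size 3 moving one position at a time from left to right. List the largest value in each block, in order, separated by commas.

11, 11, -5, 7, 7, 7, -1, 11, 11, 11, 11, 7, 7

(4, 11, -5) → max 11
(11, -5, -9) → max 11
(-5, -9, -6) → max -5
(-9, -6, 7) → max 7
(-6, 7, -4) → max 7
(7, -4, -9) → max 7
(-4, -9, -1) → max -1
(-9, -1, 11) → max 11
(-1, 11, 11) → max 11
(11, 11, 5) → max 11
(11, 5, 2) → max 11
(5, 2, 7) → max 7
(2, 7, -3) → max 7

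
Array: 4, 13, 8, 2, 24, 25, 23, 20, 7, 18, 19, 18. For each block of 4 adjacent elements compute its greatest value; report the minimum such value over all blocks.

4 13 8 2 → max 13
13 8 2 24 → max 24
8 2 24 25 → max 25
2 24 25 23 → max 25
24 25 23 20 → max 25
25 23 20 7 → max 25
23 20 7 18 → max 23
20 7 18 19 → max 20
7 18 19 18 → max 19
Minimum of these is 13.

13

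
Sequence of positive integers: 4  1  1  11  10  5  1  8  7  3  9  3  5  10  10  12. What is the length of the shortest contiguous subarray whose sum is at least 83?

add 4: running sum 4 < 83
add 1: running sum 5 < 83
add 1: running sum 6 < 83
add 11: running sum 17 < 83
add 10: running sum 27 < 83
add 5: running sum 32 < 83
add 1: running sum 33 < 83
add 8: running sum 41 < 83
add 7: running sum 48 < 83
add 3: running sum 51 < 83
add 9: running sum 60 < 83
add 3: running sum 63 < 83
add 5: running sum 68 < 83
add 10: running sum 78 < 83
end 14: [1, 11, 10, 5, 1, 8, 7, 3, 9, 3, 5, 10, 10] sum 83, len 13
end 15: [10, 5, 1, 8, 7, 3, 9, 3, 5, 10, 10, 12] sum 83, len 12
Shortest qualifying length: 12.

12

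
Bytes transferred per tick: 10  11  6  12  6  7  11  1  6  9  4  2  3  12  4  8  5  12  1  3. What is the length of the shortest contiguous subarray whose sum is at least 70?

Extend right; whenever the sum reaches 70, record the length and shrink from the left:
add 10: running sum 10 < 70
add 11: running sum 21 < 70
add 6: running sum 27 < 70
add 12: running sum 39 < 70
add 6: running sum 45 < 70
add 7: running sum 52 < 70
add 11: running sum 63 < 70
add 1: running sum 64 < 70
end 8: [10, 11, 6, 12, 6, 7, 11, 1, 6] sum 70, len 9
end 9: [10, 11, 6, 12, 6, 7, 11, 1, 6, 9] sum 79, len 10
end 10: [11, 6, 12, 6, 7, 11, 1, 6, 9, 4] sum 73, len 10
end 11: [11, 6, 12, 6, 7, 11, 1, 6, 9, 4, 2] sum 75, len 11
end 12: [11, 6, 12, 6, 7, 11, 1, 6, 9, 4, 2, 3] sum 78, len 12
end 13: [12, 6, 7, 11, 1, 6, 9, 4, 2, 3, 12] sum 73, len 11
end 14: [12, 6, 7, 11, 1, 6, 9, 4, 2, 3, 12, 4] sum 77, len 12
end 15: [6, 7, 11, 1, 6, 9, 4, 2, 3, 12, 4, 8] sum 73, len 12
end 16: [7, 11, 1, 6, 9, 4, 2, 3, 12, 4, 8, 5] sum 72, len 12
end 17: [11, 1, 6, 9, 4, 2, 3, 12, 4, 8, 5, 12] sum 77, len 12
end 18: [11, 1, 6, 9, 4, 2, 3, 12, 4, 8, 5, 12, 1] sum 78, len 13
end 19: [1, 6, 9, 4, 2, 3, 12, 4, 8, 5, 12, 1, 3] sum 70, len 13
Shortest qualifying length: 9.

9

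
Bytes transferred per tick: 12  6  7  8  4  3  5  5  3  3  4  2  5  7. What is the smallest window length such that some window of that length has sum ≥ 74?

14

add 12: running sum 12 < 74
add 6: running sum 18 < 74
add 7: running sum 25 < 74
add 8: running sum 33 < 74
add 4: running sum 37 < 74
add 3: running sum 40 < 74
add 5: running sum 45 < 74
add 5: running sum 50 < 74
add 3: running sum 53 < 74
add 3: running sum 56 < 74
add 4: running sum 60 < 74
add 2: running sum 62 < 74
add 5: running sum 67 < 74
add 7: shortest ending here [12, 6, 7, 8, 4, 3, 5, 5, 3, 3, 4, 2, 5, 7] sum 74, len 14
Shortest qualifying length: 14.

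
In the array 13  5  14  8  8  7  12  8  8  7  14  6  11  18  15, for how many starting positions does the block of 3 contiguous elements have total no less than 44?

(13, 5, 14) → sum 32
(5, 14, 8) → sum 27
(14, 8, 8) → sum 30
(8, 8, 7) → sum 23
(8, 7, 12) → sum 27
(7, 12, 8) → sum 27
(12, 8, 8) → sum 28
(8, 8, 7) → sum 23
(8, 7, 14) → sum 29
(7, 14, 6) → sum 27
(14, 6, 11) → sum 31
(6, 11, 18) → sum 35
(11, 18, 15) → sum 44  ≥ 44 ✓
1 window satisfy the condition.

1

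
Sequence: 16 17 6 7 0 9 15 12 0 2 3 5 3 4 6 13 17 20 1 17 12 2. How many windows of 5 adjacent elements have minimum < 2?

13

[16, 17, 6, 7, 0] → min 0  < 2 ✓
[17, 6, 7, 0, 9] → min 0  < 2 ✓
[6, 7, 0, 9, 15] → min 0  < 2 ✓
[7, 0, 9, 15, 12] → min 0  < 2 ✓
[0, 9, 15, 12, 0] → min 0  < 2 ✓
[9, 15, 12, 0, 2] → min 0  < 2 ✓
[15, 12, 0, 2, 3] → min 0  < 2 ✓
[12, 0, 2, 3, 5] → min 0  < 2 ✓
[0, 2, 3, 5, 3] → min 0  < 2 ✓
[2, 3, 5, 3, 4] → min 2
[3, 5, 3, 4, 6] → min 3
[5, 3, 4, 6, 13] → min 3
[3, 4, 6, 13, 17] → min 3
[4, 6, 13, 17, 20] → min 4
[6, 13, 17, 20, 1] → min 1  < 2 ✓
[13, 17, 20, 1, 17] → min 1  < 2 ✓
[17, 20, 1, 17, 12] → min 1  < 2 ✓
[20, 1, 17, 12, 2] → min 1  < 2 ✓
13 windows satisfy the condition.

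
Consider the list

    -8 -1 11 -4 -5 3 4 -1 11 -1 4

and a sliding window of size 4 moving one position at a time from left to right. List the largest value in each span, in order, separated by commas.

11, 11, 11, 4, 4, 11, 11, 11

[-8, -1, 11, -4] → max 11
[-1, 11, -4, -5] → max 11
[11, -4, -5, 3] → max 11
[-4, -5, 3, 4] → max 4
[-5, 3, 4, -1] → max 4
[3, 4, -1, 11] → max 11
[4, -1, 11, -1] → max 11
[-1, 11, -1, 4] → max 11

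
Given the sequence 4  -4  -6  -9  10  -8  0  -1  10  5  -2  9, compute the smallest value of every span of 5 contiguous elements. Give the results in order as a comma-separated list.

[4, -4, -6, -9, 10] → min -9
[-4, -6, -9, 10, -8] → min -9
[-6, -9, 10, -8, 0] → min -9
[-9, 10, -8, 0, -1] → min -9
[10, -8, 0, -1, 10] → min -8
[-8, 0, -1, 10, 5] → min -8
[0, -1, 10, 5, -2] → min -2
[-1, 10, 5, -2, 9] → min -2

-9, -9, -9, -9, -8, -8, -2, -2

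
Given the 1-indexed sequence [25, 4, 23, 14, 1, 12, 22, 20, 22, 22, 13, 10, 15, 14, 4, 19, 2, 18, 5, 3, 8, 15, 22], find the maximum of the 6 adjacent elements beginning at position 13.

Elements at indices 13..18: 15, 14, 4, 19, 2, 18
max(15, 14, 4, 19, 2, 18) = 19

19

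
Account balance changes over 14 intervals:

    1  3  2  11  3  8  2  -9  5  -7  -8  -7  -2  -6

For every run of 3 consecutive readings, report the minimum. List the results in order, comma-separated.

1, 2, 2, 3, 2, -9, -9, -9, -8, -8, -8, -7

(1, 3, 2) → min 1
(3, 2, 11) → min 2
(2, 11, 3) → min 2
(11, 3, 8) → min 3
(3, 8, 2) → min 2
(8, 2, -9) → min -9
(2, -9, 5) → min -9
(-9, 5, -7) → min -9
(5, -7, -8) → min -8
(-7, -8, -7) → min -8
(-8, -7, -2) → min -8
(-7, -2, -6) → min -7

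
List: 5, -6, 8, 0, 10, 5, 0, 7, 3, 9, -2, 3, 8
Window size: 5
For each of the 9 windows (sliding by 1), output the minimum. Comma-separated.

[5, -6, 8, 0, 10] → min -6
[-6, 8, 0, 10, 5] → min -6
[8, 0, 10, 5, 0] → min 0
[0, 10, 5, 0, 7] → min 0
[10, 5, 0, 7, 3] → min 0
[5, 0, 7, 3, 9] → min 0
[0, 7, 3, 9, -2] → min -2
[7, 3, 9, -2, 3] → min -2
[3, 9, -2, 3, 8] → min -2

-6, -6, 0, 0, 0, 0, -2, -2, -2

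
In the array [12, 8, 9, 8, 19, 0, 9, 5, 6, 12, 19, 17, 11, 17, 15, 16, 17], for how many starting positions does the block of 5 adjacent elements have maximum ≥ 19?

10

(12, 8, 9, 8, 19) → max 19  ≥ 19 ✓
(8, 9, 8, 19, 0) → max 19  ≥ 19 ✓
(9, 8, 19, 0, 9) → max 19  ≥ 19 ✓
(8, 19, 0, 9, 5) → max 19  ≥ 19 ✓
(19, 0, 9, 5, 6) → max 19  ≥ 19 ✓
(0, 9, 5, 6, 12) → max 12
(9, 5, 6, 12, 19) → max 19  ≥ 19 ✓
(5, 6, 12, 19, 17) → max 19  ≥ 19 ✓
(6, 12, 19, 17, 11) → max 19  ≥ 19 ✓
(12, 19, 17, 11, 17) → max 19  ≥ 19 ✓
(19, 17, 11, 17, 15) → max 19  ≥ 19 ✓
(17, 11, 17, 15, 16) → max 17
(11, 17, 15, 16, 17) → max 17
10 windows satisfy the condition.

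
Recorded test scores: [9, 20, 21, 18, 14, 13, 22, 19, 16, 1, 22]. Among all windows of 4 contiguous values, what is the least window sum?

Each size-4 window and its sum:
[9, 20, 21, 18] → sum 68
[20, 21, 18, 14] → sum 73
[21, 18, 14, 13] → sum 66
[18, 14, 13, 22] → sum 67
[14, 13, 22, 19] → sum 68
[13, 22, 19, 16] → sum 70
[22, 19, 16, 1] → sum 58
[19, 16, 1, 22] → sum 58
Least of these is 58.

58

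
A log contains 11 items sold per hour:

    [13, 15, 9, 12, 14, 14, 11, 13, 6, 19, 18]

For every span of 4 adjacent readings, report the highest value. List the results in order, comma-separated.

Sliding a size-4 window across the 11 values:
[13, 15, 9, 12] → max 15
[15, 9, 12, 14] → max 15
[9, 12, 14, 14] → max 14
[12, 14, 14, 11] → max 14
[14, 14, 11, 13] → max 14
[14, 11, 13, 6] → max 14
[11, 13, 6, 19] → max 19
[13, 6, 19, 18] → max 19

15, 15, 14, 14, 14, 14, 19, 19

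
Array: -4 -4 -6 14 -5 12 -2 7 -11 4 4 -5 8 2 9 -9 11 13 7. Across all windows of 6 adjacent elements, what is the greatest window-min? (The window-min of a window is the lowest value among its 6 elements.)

(-4, -4, -6, 14, -5, 12) → min -6
(-4, -6, 14, -5, 12, -2) → min -6
(-6, 14, -5, 12, -2, 7) → min -6
(14, -5, 12, -2, 7, -11) → min -11
(-5, 12, -2, 7, -11, 4) → min -11
(12, -2, 7, -11, 4, 4) → min -11
(-2, 7, -11, 4, 4, -5) → min -11
(7, -11, 4, 4, -5, 8) → min -11
(-11, 4, 4, -5, 8, 2) → min -11
(4, 4, -5, 8, 2, 9) → min -5
(4, -5, 8, 2, 9, -9) → min -9
(-5, 8, 2, 9, -9, 11) → min -9
(8, 2, 9, -9, 11, 13) → min -9
(2, 9, -9, 11, 13, 7) → min -9
Greatest of these is -5.

-5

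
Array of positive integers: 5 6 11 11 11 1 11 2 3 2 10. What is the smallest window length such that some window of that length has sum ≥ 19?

add 5: running sum 5 < 19
add 6: running sum 11 < 19
end 2: [5, 6, 11] sum 22, len 3
end 3: [11, 11] sum 22, len 2
end 4: [11, 11] sum 22, len 2
end 5: [11, 11, 1] sum 23, len 3
end 6: [11, 1, 11] sum 23, len 3
end 7: [11, 1, 11, 2] sum 25, len 4
end 8: [11, 1, 11, 2, 3] sum 28, len 5
end 9: [1, 11, 2, 3, 2] sum 19, len 5
end 10: [11, 2, 3, 2, 10] sum 28, len 5
Shortest qualifying length: 2.

2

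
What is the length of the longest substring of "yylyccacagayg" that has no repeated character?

3

add y: [y] len 1
add y (repeat y, move left end past it): [y] len 1
add l: [y, l] len 2
add y (repeat y, move left end past it): [l, y] len 2
add c: [l, y, c] len 3
add c (repeat c, move left end past it): [c] len 1
add a: [c, a] len 2
add c (repeat c, move left end past it): [a, c] len 2
add a (repeat a, move left end past it): [c, a] len 2
add g: [c, a, g] len 3
add a (repeat a, move left end past it): [g, a] len 2
add y: [g, a, y] len 3
add g (repeat g, move left end past it): [a, y, g] len 3
Longest all-distinct length: 3.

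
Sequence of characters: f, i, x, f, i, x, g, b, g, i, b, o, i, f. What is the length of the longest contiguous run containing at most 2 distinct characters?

3

[f] 1 distinct, len 1
[f, i] 2 distinct, len 2
[i, x] 2 distinct, len 2
[x, f] 2 distinct, len 2
[f, i] 2 distinct, len 2
[i, x] 2 distinct, len 2
[x, g] 2 distinct, len 2
[g, b] 2 distinct, len 2
[g, b, g] 2 distinct, len 3
[g, i] 2 distinct, len 2
[i, b] 2 distinct, len 2
[b, o] 2 distinct, len 2
[o, i] 2 distinct, len 2
[i, f] 2 distinct, len 2
Longest length with ≤2 distinct: 3.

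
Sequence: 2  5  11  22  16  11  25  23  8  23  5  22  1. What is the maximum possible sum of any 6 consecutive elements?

108

2 5 11 22 16 11 → sum 67
5 11 22 16 11 25 → sum 90
11 22 16 11 25 23 → sum 108
22 16 11 25 23 8 → sum 105
16 11 25 23 8 23 → sum 106
11 25 23 8 23 5 → sum 95
25 23 8 23 5 22 → sum 106
23 8 23 5 22 1 → sum 82
Maximum of these is 108.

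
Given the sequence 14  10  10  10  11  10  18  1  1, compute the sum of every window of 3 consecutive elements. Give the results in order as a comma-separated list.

Sliding a size-3 window across the 9 values:
14 10 10 → sum 34
10 10 10 → sum 30
10 10 11 → sum 31
10 11 10 → sum 31
11 10 18 → sum 39
10 18 1 → sum 29
18 1 1 → sum 20

34, 30, 31, 31, 39, 29, 20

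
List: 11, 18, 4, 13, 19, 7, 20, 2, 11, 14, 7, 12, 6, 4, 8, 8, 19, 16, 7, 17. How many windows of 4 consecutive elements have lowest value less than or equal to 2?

4

11 18 4 13 → min 4
18 4 13 19 → min 4
4 13 19 7 → min 4
13 19 7 20 → min 7
19 7 20 2 → min 2  ≤ 2 ✓
7 20 2 11 → min 2  ≤ 2 ✓
20 2 11 14 → min 2  ≤ 2 ✓
2 11 14 7 → min 2  ≤ 2 ✓
11 14 7 12 → min 7
14 7 12 6 → min 6
7 12 6 4 → min 4
12 6 4 8 → min 4
6 4 8 8 → min 4
4 8 8 19 → min 4
8 8 19 16 → min 8
8 19 16 7 → min 7
19 16 7 17 → min 7
4 windows satisfy the condition.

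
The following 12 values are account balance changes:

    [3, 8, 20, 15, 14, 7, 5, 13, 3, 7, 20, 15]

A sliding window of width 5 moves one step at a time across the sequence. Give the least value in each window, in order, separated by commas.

[3, 8, 20, 15, 14] → min 3
[8, 20, 15, 14, 7] → min 7
[20, 15, 14, 7, 5] → min 5
[15, 14, 7, 5, 13] → min 5
[14, 7, 5, 13, 3] → min 3
[7, 5, 13, 3, 7] → min 3
[5, 13, 3, 7, 20] → min 3
[13, 3, 7, 20, 15] → min 3

3, 7, 5, 5, 3, 3, 3, 3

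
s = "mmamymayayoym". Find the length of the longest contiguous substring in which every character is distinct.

3

add m: [m] len 1
add m (repeat m, move left end past it): [m] len 1
add a: [m, a] len 2
add m (repeat m, move left end past it): [a, m] len 2
add y: [a, m, y] len 3
add m (repeat m, move left end past it): [y, m] len 2
add a: [y, m, a] len 3
add y (repeat y, move left end past it): [m, a, y] len 3
add a (repeat a, move left end past it): [y, a] len 2
add y (repeat y, move left end past it): [a, y] len 2
add o: [a, y, o] len 3
add y (repeat y, move left end past it): [o, y] len 2
add m: [o, y, m] len 3
Longest all-distinct length: 3.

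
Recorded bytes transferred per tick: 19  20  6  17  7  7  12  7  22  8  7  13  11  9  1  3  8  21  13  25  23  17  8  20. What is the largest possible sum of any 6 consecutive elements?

Window sums for each of the 19 positions:
19 20 6 17 7 7 → sum 76
20 6 17 7 7 12 → sum 69
6 17 7 7 12 7 → sum 56
17 7 7 12 7 22 → sum 72
7 7 12 7 22 8 → sum 63
7 12 7 22 8 7 → sum 63
12 7 22 8 7 13 → sum 69
7 22 8 7 13 11 → sum 68
22 8 7 13 11 9 → sum 70
8 7 13 11 9 1 → sum 49
7 13 11 9 1 3 → sum 44
13 11 9 1 3 8 → sum 45
11 9 1 3 8 21 → sum 53
9 1 3 8 21 13 → sum 55
1 3 8 21 13 25 → sum 71
3 8 21 13 25 23 → sum 93
8 21 13 25 23 17 → sum 107
21 13 25 23 17 8 → sum 107
13 25 23 17 8 20 → sum 106
Largest of these is 107.

107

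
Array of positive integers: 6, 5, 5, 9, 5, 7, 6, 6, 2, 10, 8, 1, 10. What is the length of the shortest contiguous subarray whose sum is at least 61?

Extend right; whenever the sum reaches 61, record the length and shrink from the left:
add 6: running sum 6 < 61
add 5: running sum 11 < 61
add 5: running sum 16 < 61
add 9: running sum 25 < 61
add 5: running sum 30 < 61
add 7: running sum 37 < 61
add 6: running sum 43 < 61
add 6: running sum 49 < 61
add 2: running sum 51 < 61
add 10: shortest ending here [6, 5, 5, 9, 5, 7, 6, 6, 2, 10] sum 61, len 10
add 8: shortest ending here [5, 5, 9, 5, 7, 6, 6, 2, 10, 8] sum 63, len 10
add 1: shortest ending here [5, 5, 9, 5, 7, 6, 6, 2, 10, 8, 1] sum 64, len 11
add 10: shortest ending here [9, 5, 7, 6, 6, 2, 10, 8, 1, 10] sum 64, len 10
Shortest qualifying length: 10.

10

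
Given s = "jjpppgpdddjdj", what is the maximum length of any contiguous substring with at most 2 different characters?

add j: window [j] (1 distinct), len 1
add j: window [j, j] (1 distinct), len 2
add p: window [j, j, p] (2 distinct), len 3
add p: window [j, j, p, p] (2 distinct), len 4
add p: window [j, j, p, p, p] (2 distinct), len 5
add g: window [p, p, p, g] (2 distinct), len 4
add p: window [p, p, p, g, p] (2 distinct), len 5
add d: window [p, d] (2 distinct), len 2
add d: window [p, d, d] (2 distinct), len 3
add d: window [p, d, d, d] (2 distinct), len 4
add j: window [d, d, d, j] (2 distinct), len 4
add d: window [d, d, d, j, d] (2 distinct), len 5
add j: window [d, d, d, j, d, j] (2 distinct), len 6
Longest length with ≤2 distinct: 6.

6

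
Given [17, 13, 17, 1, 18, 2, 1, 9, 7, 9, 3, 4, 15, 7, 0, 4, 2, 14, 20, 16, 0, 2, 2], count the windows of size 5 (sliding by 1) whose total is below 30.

5

[17, 13, 17, 1, 18] → sum 66
[13, 17, 1, 18, 2] → sum 51
[17, 1, 18, 2, 1] → sum 39
[1, 18, 2, 1, 9] → sum 31
[18, 2, 1, 9, 7] → sum 37
[2, 1, 9, 7, 9] → sum 28  < 30 ✓
[1, 9, 7, 9, 3] → sum 29  < 30 ✓
[9, 7, 9, 3, 4] → sum 32
[7, 9, 3, 4, 15] → sum 38
[9, 3, 4, 15, 7] → sum 38
[3, 4, 15, 7, 0] → sum 29  < 30 ✓
[4, 15, 7, 0, 4] → sum 30
[15, 7, 0, 4, 2] → sum 28  < 30 ✓
[7, 0, 4, 2, 14] → sum 27  < 30 ✓
[0, 4, 2, 14, 20] → sum 40
[4, 2, 14, 20, 16] → sum 56
[2, 14, 20, 16, 0] → sum 52
[14, 20, 16, 0, 2] → sum 52
[20, 16, 0, 2, 2] → sum 40
5 windows satisfy the condition.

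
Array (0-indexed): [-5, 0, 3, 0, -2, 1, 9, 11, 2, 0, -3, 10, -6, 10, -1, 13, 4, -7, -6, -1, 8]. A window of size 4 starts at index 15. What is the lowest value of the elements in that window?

Elements at indices 15..18: 13, 4, -7, -6
min(13, 4, -7, -6) = -7

-7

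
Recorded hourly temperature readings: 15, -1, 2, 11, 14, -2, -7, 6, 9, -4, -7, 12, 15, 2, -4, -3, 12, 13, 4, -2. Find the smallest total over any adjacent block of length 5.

-3

(15, -1, 2, 11, 14) → sum 41
(-1, 2, 11, 14, -2) → sum 24
(2, 11, 14, -2, -7) → sum 18
(11, 14, -2, -7, 6) → sum 22
(14, -2, -7, 6, 9) → sum 20
(-2, -7, 6, 9, -4) → sum 2
(-7, 6, 9, -4, -7) → sum -3
(6, 9, -4, -7, 12) → sum 16
(9, -4, -7, 12, 15) → sum 25
(-4, -7, 12, 15, 2) → sum 18
(-7, 12, 15, 2, -4) → sum 18
(12, 15, 2, -4, -3) → sum 22
(15, 2, -4, -3, 12) → sum 22
(2, -4, -3, 12, 13) → sum 20
(-4, -3, 12, 13, 4) → sum 22
(-3, 12, 13, 4, -2) → sum 24
Smallest of these is -3.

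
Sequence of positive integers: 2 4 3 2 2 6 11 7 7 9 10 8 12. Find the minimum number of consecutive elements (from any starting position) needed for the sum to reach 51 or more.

6

Extend right; whenever the sum reaches 51, record the length and shrink from the left:
add 2: running sum 2 < 51
add 4: running sum 6 < 51
add 3: running sum 9 < 51
add 2: running sum 11 < 51
add 2: running sum 13 < 51
add 6: running sum 19 < 51
add 11: running sum 30 < 51
add 7: running sum 37 < 51
add 7: running sum 44 < 51
end 9: [4, 3, 2, 2, 6, 11, 7, 7, 9] sum 51, len 9
end 10: [2, 6, 11, 7, 7, 9, 10] sum 52, len 7
end 11: [11, 7, 7, 9, 10, 8] sum 52, len 6
end 12: [7, 7, 9, 10, 8, 12] sum 53, len 6
Shortest qualifying length: 6.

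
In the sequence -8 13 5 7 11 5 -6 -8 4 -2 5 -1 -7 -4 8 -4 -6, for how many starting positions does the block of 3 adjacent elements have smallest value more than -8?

11

[-8, 13, 5] → min -8
[13, 5, 7] → min 5  > -8 ✓
[5, 7, 11] → min 5  > -8 ✓
[7, 11, 5] → min 5  > -8 ✓
[11, 5, -6] → min -6  > -8 ✓
[5, -6, -8] → min -8
[-6, -8, 4] → min -8
[-8, 4, -2] → min -8
[4, -2, 5] → min -2  > -8 ✓
[-2, 5, -1] → min -2  > -8 ✓
[5, -1, -7] → min -7  > -8 ✓
[-1, -7, -4] → min -7  > -8 ✓
[-7, -4, 8] → min -7  > -8 ✓
[-4, 8, -4] → min -4  > -8 ✓
[8, -4, -6] → min -6  > -8 ✓
11 windows satisfy the condition.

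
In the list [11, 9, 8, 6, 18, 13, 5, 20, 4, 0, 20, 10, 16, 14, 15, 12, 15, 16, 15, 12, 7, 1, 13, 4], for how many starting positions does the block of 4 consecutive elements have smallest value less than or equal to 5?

10

[11, 9, 8, 6] → min 6
[9, 8, 6, 18] → min 6
[8, 6, 18, 13] → min 6
[6, 18, 13, 5] → min 5  ≤ 5 ✓
[18, 13, 5, 20] → min 5  ≤ 5 ✓
[13, 5, 20, 4] → min 4  ≤ 5 ✓
[5, 20, 4, 0] → min 0  ≤ 5 ✓
[20, 4, 0, 20] → min 0  ≤ 5 ✓
[4, 0, 20, 10] → min 0  ≤ 5 ✓
[0, 20, 10, 16] → min 0  ≤ 5 ✓
[20, 10, 16, 14] → min 10
[10, 16, 14, 15] → min 10
[16, 14, 15, 12] → min 12
[14, 15, 12, 15] → min 12
[15, 12, 15, 16] → min 12
[12, 15, 16, 15] → min 12
[15, 16, 15, 12] → min 12
[16, 15, 12, 7] → min 7
[15, 12, 7, 1] → min 1  ≤ 5 ✓
[12, 7, 1, 13] → min 1  ≤ 5 ✓
[7, 1, 13, 4] → min 1  ≤ 5 ✓
10 windows satisfy the condition.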